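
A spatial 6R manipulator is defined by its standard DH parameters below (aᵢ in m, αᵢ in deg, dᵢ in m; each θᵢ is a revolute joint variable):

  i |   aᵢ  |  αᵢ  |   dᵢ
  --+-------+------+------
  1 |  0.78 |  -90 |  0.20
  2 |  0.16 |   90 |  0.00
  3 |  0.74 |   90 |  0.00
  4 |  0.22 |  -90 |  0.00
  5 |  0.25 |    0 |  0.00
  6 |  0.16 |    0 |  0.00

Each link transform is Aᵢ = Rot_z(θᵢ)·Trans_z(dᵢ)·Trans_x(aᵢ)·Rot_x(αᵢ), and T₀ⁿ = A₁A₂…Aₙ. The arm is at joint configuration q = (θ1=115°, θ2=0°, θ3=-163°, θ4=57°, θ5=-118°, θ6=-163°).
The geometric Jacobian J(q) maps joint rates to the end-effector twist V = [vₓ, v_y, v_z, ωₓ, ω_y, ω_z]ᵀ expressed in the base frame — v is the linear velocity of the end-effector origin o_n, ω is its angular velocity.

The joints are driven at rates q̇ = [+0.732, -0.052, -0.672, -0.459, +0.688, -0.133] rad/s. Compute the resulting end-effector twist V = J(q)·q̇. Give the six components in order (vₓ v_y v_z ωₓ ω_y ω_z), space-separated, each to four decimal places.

o_n = [0.0991, 0.2055, 0.3117]
J₁: ẑ×o_n = [-0.2055, 0.0991, 0.0000], ω = ẑ
J2: z=[-0.9063, -0.4226, 0.0000] o=[-0.3296, 0.7069, 0.2000] → [-0.0472, 0.1012, 0.6356, -0.9063, -0.4226, 0.0000]
J3: z=[0.0000, -0.0000, 1.0000] o=[-0.3973, 0.8519, 0.2000] → [0.6464, 0.4964, -0.0000, 0.0000, -0.0000, 1.0000]
J4: z=[-0.7431, -0.6691, 0.0000] o=[0.0979, 0.3020, 0.2000] → [-0.0747, 0.0830, 0.0725, -0.7431, -0.6691, 0.0000]
J5: z=[-0.5612, 0.6233, 0.5446] o=[0.1781, 0.2130, 0.3845] → [-0.0413, -0.0839, 0.0534, -0.5612, 0.6233, 0.5446]
J6: z=[-0.5612, 0.6233, 0.5446] o=[-0.0287, 0.1128, 0.2861] → [-0.0346, 0.0840, -0.1317, -0.5612, 0.6233, 0.5446]
V = J·q̇ = [-0.5719, -0.3733, -0.0121, 0.0768, 0.6750, 0.3623]

-0.5719 -0.3733 -0.0121 0.0768 0.6750 0.3623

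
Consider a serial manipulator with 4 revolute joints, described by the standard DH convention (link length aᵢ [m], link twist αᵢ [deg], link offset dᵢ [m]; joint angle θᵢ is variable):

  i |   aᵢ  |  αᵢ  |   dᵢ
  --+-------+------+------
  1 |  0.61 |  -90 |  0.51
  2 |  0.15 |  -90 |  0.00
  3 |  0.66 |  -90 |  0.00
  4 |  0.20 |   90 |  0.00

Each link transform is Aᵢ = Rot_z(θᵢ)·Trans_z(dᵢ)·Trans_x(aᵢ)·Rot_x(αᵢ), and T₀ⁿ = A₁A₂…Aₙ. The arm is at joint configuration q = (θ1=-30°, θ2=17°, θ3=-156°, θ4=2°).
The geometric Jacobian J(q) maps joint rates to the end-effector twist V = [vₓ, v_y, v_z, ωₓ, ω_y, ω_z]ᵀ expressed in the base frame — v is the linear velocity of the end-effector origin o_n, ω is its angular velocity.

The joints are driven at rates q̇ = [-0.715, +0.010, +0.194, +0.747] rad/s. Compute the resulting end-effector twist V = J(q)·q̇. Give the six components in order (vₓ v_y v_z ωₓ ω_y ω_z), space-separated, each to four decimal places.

0.3898 -0.0550 0.1276 0.5487 0.4827 -0.9894

o_n = [0.1786, 0.3008, 0.7025]
J₁: ẑ×o_n = [-0.3008, 0.1786, 0.0000], ω = ẑ
J2: z=[0.5000, 0.8660, 0.0000] o=[0.5283, -0.3050, 0.5100] → [0.1667, -0.0962, 0.6057, 0.5000, 0.8660, 0.0000]
J3: z=[-0.2532, 0.1462, -0.9563] o=[0.6525, -0.3767, 0.4661] → [0.6824, 0.5131, -0.1023, -0.2532, 0.1462, -0.9563]
J4: z=[0.7936, 0.5967, -0.1189] o=[0.2874, 0.1441, 0.6424] → [0.0545, -0.0347, 0.1893, 0.7936, 0.5967, -0.1189]
V = J·q̇ = [0.3898, -0.0550, 0.1276, 0.5487, 0.4827, -0.9894]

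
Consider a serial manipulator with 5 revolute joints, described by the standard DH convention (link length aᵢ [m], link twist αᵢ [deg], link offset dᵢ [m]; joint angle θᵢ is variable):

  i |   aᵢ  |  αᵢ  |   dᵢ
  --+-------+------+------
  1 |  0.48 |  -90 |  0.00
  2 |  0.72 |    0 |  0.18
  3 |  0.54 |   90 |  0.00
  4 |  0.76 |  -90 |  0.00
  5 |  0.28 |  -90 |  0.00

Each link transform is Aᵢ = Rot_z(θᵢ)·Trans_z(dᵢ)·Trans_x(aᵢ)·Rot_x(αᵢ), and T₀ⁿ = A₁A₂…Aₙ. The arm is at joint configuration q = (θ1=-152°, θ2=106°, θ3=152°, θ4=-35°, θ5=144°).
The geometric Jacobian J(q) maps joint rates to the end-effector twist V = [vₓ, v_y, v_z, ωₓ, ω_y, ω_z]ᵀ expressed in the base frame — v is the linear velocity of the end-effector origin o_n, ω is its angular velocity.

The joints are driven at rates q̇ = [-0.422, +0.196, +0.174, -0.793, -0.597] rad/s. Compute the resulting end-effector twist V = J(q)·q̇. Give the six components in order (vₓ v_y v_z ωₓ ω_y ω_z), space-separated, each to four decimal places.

o_n = [-0.2705, -0.0011, 0.2978]
J₁: ẑ×o_n = [0.0011, -0.2705, 0.0000], ω = ẑ
J2: z=[0.4695, -0.8829, 0.0000] o=[-0.4238, -0.2253, 0.0000] → [-0.2629, -0.1398, 0.2406, 0.4695, -0.8829, 0.0000]
J3: z=[0.4695, -0.8829, 0.0000] o=[-0.1641, -0.2911, -0.6921] → [-0.8740, -0.4647, 0.0421, 0.4695, -0.8829, 0.0000]
J4: z=[0.8637, 0.4592, -0.2079] o=[-0.0650, -0.2384, -0.1639] → [0.2613, -0.3560, 0.2993, 0.8637, 0.4592, -0.2079]
J5: z=[0.4899, -0.6673, 0.5610] o=[-0.1553, 0.2073, 0.4450] → [0.2152, 0.0075, -0.1790, 0.4899, -0.6673, 0.5610]
V = J·q̇ = [-0.5398, 0.2837, -0.0760, -0.8036, -0.2925, -0.5921]

-0.5398 0.2837 -0.0760 -0.8036 -0.2925 -0.5921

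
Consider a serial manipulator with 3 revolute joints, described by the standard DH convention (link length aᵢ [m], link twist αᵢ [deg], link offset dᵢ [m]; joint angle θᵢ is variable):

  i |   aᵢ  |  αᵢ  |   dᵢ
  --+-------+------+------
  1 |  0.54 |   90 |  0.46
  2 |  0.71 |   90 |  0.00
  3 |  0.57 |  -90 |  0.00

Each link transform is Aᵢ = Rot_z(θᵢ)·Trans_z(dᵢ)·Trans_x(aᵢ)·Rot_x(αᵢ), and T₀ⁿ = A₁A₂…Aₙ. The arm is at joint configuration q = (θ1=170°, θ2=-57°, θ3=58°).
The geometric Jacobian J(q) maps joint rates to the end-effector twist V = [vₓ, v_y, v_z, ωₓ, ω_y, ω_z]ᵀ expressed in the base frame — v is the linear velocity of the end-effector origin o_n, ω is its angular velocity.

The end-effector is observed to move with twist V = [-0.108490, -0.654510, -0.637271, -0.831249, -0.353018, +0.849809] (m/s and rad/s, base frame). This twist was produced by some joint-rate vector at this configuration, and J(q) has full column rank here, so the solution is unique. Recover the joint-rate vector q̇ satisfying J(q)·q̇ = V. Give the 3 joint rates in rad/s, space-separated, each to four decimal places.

o_n = [-0.9907, 0.6655, -0.3888]
J₁: ẑ×o_n = [-0.6655, -0.9907, 0.0000], ω = ẑ
J2: z=[0.1736, 0.9848, 0.0000] o=[-0.5318, 0.0938, 0.4600] → [-0.8359, 0.1474, 0.5512, 0.1736, 0.9848, 0.0000]
J3: z=[0.8259, -0.1456, -0.5446] o=[-0.9126, 0.1609, -0.1355] → [0.3117, 0.2517, 0.4054, 0.8259, -0.1456, -0.5446]
q̇ = J⁺·V = [0.3580, -0.4920, -0.9030]

0.3580 -0.4920 -0.9030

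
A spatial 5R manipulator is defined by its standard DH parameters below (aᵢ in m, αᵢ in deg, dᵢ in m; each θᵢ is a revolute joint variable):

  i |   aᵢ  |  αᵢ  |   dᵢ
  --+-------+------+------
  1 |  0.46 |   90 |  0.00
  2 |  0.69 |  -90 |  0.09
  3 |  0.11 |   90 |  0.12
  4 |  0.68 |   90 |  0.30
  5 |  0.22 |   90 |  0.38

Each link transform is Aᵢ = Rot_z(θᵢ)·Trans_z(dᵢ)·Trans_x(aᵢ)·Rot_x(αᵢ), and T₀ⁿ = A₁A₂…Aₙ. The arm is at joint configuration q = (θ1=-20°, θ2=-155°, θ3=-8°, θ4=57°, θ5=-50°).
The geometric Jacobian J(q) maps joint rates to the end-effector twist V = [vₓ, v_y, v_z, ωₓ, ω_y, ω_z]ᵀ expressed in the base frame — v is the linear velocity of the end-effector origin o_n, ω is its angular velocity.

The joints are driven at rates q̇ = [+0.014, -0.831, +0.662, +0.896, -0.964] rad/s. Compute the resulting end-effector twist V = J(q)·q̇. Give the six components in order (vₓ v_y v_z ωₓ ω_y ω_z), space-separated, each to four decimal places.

-0.1705 0.8709 0.5885 1.2787 -0.4056 -0.6708

o_n = [-0.7566, -0.0887, -1.1960]
J₁: ẑ×o_n = [0.0887, -0.7566, 0.0000], ω = ẑ
J2: z=[-0.3420, -0.9397, 0.0000] o=[0.4323, -0.1573, 0.0000] → [1.1239, -0.4091, -1.1406, -0.3420, -0.9397, 0.0000]
J3: z=[0.3971, -0.1445, -0.9063] o=[-0.1862, -0.0280, -0.2916] → [0.0757, 0.8762, -0.1065, 0.3971, -0.1445, -0.9063]
J4: z=[-0.2202, -0.9737, 0.0588] o=[-0.2365, -0.0260, -0.4464] → [0.7336, -0.1956, -0.4926, -0.2202, -0.9737, 0.0588]
J5: z=[-0.9635, 0.2265, 0.1426] o=[-0.4061, -0.3353, -1.1006] → [-0.0568, -0.1420, -0.1582, -0.9635, 0.2265, 0.1426]
V = J·q̇ = [-0.1705, 0.8709, 0.5885, 1.2787, -0.4056, -0.6708]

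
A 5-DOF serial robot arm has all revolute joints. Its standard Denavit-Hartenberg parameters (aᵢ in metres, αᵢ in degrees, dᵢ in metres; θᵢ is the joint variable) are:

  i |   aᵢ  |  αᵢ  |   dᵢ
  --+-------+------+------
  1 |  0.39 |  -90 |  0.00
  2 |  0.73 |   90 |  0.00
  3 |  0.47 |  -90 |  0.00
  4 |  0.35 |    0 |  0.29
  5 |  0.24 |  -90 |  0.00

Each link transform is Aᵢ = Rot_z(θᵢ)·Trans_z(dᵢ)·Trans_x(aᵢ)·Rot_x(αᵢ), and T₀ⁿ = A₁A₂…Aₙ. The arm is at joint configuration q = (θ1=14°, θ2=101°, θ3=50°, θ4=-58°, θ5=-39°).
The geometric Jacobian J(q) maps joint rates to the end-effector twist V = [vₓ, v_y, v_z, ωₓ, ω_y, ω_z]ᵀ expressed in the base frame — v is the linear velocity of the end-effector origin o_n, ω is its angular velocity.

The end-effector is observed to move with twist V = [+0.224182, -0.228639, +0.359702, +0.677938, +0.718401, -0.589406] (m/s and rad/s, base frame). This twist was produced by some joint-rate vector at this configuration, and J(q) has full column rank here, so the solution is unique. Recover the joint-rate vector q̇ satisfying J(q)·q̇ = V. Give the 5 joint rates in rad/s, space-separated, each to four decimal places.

o_n = [0.5583, 0.8257, -0.9957]
J₁: ẑ×o_n = [-0.8257, 0.5583, 0.0000], ω = ẑ
J2: z=[-0.2419, 0.9703, 0.0000] o=[0.3784, 0.0943, 0.0000] → [-0.9662, -0.2409, -0.3515, -0.2419, 0.9703, 0.0000]
J3: z=[0.9525, 0.2375, -0.1908] o=[0.2433, 0.0607, -0.7166] → [0.0797, 0.2058, 0.6539, 0.9525, 0.2375, -0.1908]
J4: z=[-0.0137, 0.6591, 0.7520] o=[0.1002, 0.3961, -1.0131] → [-0.3116, 0.3447, -0.3078, -0.0137, 0.6591, 0.7520]
J5: z=[-0.0137, 0.6591, 0.7520] o=[0.3225, 0.7900, -0.9687] → [-0.0446, 0.1769, -0.1559, -0.0137, 0.6591, 0.7520]
q̇ = J⁺·V = [-0.6330, 0.3640, 0.8080, -0.0020, 0.2650]

-0.6330 0.3640 0.8080 -0.0020 0.2650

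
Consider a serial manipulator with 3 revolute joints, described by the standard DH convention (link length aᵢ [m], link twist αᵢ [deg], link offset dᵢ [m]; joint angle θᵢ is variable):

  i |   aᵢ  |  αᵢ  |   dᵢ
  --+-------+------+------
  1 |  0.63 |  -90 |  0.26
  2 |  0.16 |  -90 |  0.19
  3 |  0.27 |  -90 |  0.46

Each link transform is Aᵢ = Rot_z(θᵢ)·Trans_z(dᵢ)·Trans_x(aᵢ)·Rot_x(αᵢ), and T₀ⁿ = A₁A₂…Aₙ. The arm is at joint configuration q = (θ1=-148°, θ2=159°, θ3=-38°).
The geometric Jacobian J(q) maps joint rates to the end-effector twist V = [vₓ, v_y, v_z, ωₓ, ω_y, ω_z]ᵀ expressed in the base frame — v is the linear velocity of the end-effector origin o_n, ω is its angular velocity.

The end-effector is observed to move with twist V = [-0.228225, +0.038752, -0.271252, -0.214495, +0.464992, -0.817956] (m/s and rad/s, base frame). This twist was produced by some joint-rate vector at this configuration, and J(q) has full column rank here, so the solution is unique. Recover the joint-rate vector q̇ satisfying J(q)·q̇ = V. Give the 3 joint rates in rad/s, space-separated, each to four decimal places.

-0.9860 -0.5080 0.1800

o_n = [0.0894, -0.3642, 0.5559]
J₁: ẑ×o_n = [0.3642, 0.0894, -0.0000], ω = ẑ
J2: z=[0.5299, -0.8480, 0.0000] o=[-0.5343, -0.3338, 0.2600] → [-0.2509, -0.1568, 0.5129, 0.5299, -0.8480, 0.0000]
J3: z=[0.3039, 0.1899, 0.9336] o=[-0.3069, -0.4158, 0.2027] → [0.0189, 0.2627, -0.0596, 0.3039, 0.1899, 0.9336]
q̇ = J⁺·V = [-0.9860, -0.5080, 0.1800]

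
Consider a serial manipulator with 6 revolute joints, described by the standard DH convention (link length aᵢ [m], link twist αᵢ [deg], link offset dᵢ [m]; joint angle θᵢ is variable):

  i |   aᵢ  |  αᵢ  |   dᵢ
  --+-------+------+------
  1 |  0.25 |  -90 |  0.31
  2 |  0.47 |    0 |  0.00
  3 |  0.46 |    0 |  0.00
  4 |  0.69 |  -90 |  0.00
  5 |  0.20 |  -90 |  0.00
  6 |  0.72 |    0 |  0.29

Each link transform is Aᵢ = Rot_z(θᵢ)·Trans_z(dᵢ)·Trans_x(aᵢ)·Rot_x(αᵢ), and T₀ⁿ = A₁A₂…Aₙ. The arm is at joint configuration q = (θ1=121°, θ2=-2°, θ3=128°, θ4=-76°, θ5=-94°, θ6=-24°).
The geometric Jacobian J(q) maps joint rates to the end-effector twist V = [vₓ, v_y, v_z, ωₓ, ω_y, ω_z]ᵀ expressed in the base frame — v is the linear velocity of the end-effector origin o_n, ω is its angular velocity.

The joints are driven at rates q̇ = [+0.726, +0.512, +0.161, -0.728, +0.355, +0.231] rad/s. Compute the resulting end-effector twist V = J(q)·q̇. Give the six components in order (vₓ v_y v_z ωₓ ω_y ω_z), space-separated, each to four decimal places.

-0.2303 -0.7399 -0.1753 0.0971 -0.0861 0.3213

o_n = [-1.1711, 0.2483, -0.9383]
J₁: ẑ×o_n = [-0.2483, -1.1711, 0.0000], ω = ẑ
J2: z=[-0.8572, -0.5150, 0.0000] o=[-0.1288, 0.2143, 0.3100] → [0.6429, -1.0700, -0.5660, -0.8572, -0.5150, 0.0000]
J3: z=[-0.8572, -0.5150, 0.0000] o=[-0.3707, 0.6169, 0.3264] → [0.6514, -1.0841, -0.0963, -0.8572, -0.5150, 0.0000]
J4: z=[-0.8572, -0.5150, 0.0000] o=[-0.2314, 0.3852, -0.0457] → [0.4597, -0.7651, -0.3667, -0.8572, -0.5150, 0.0000]
J5: z=[0.3945, -0.6566, -0.6428] o=[-0.4599, 0.7653, -0.5743] → [-0.0933, 0.6008, -0.6710, 0.3945, -0.6566, -0.6428]
J6: z=[-0.3900, 0.5137, -0.7642] o=[-0.6263, 0.6549, -0.5636] → [-0.5032, 0.2702, 0.4384, -0.3900, 0.5137, -0.7642]
V = J·q̇ = [-0.2303, -0.7399, -0.1753, 0.0971, -0.0861, 0.3213]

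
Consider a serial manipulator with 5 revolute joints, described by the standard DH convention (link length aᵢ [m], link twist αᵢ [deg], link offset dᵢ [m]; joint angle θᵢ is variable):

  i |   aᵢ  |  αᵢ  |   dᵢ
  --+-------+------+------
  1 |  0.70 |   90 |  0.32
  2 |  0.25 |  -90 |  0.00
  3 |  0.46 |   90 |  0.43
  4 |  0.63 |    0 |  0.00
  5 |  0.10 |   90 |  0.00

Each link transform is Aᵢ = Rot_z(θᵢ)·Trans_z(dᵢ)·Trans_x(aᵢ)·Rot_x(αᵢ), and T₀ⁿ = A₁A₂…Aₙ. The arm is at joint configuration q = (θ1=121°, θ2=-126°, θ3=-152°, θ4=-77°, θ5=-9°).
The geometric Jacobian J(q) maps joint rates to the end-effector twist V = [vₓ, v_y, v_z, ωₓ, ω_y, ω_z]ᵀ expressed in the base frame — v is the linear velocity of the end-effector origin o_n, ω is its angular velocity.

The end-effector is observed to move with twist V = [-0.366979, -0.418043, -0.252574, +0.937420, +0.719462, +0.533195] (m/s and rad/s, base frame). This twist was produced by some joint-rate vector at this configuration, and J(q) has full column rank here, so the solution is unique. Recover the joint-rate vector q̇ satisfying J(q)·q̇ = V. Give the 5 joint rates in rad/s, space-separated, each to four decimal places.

o_n = [-0.0844, 0.6953, 0.7192]
J₁: ẑ×o_n = [-0.6953, -0.0844, 0.0000], ω = ẑ
J2: z=[0.8572, 0.5150, 0.0000] o=[-0.3605, 0.6000, 0.3200] → [0.2056, -0.3422, -0.0605, 0.8572, 0.5150, 0.0000]
J3: z=[-0.4167, 0.6935, -0.5878] o=[-0.2848, 0.4741, 0.1177] → [0.5472, 0.1328, -0.2312, -0.4167, 0.6935, -0.5878]
J4: z=[-0.8990, -0.2182, 0.3798] o=[-0.4019, 1.0881, 0.1936] → [0.0345, 0.5931, 0.4223, -0.8990, -0.2182, 0.3798]
J5: z=[-0.8990, -0.2182, 0.3798] o=[-0.1269, 0.7597, 0.6556] → [0.0106, 0.0733, 0.0672, -0.8990, -0.2182, 0.3798]
q̇ = J⁺·V = [0.9920, 0.6240, 0.3780, -0.2410, -0.3820]

0.9920 0.6240 0.3780 -0.2410 -0.3820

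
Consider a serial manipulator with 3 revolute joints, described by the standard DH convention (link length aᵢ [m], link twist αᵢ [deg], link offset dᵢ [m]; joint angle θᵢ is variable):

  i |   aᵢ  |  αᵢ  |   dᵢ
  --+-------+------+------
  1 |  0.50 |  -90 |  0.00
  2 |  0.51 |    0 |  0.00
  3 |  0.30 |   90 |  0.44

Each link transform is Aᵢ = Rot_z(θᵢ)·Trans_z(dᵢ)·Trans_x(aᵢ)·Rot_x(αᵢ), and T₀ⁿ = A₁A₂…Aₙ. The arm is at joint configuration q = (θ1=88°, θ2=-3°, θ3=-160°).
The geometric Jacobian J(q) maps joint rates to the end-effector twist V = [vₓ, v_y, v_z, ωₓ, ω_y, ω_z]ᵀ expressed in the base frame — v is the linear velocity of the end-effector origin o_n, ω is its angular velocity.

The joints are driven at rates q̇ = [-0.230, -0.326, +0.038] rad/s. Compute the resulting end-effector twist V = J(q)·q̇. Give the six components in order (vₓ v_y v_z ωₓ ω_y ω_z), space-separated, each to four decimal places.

0.1684 0.0614 0.0834 0.2878 -0.0101 -0.2300

o_n = [-0.4145, 0.7373, 0.1144]
J₁: ẑ×o_n = [-0.7373, -0.4145, 0.0000], ω = ẑ
J2: z=[-0.9994, 0.0349, 0.0000] o=[0.0174, 0.4997, 0.0000] → [0.0040, 0.1143, -0.2224, -0.9994, 0.0349, 0.0000]
J3: z=[-0.9994, 0.0349, 0.0000] o=[0.0352, 1.0087, 0.0267] → [0.0031, 0.0877, 0.2869, -0.9994, 0.0349, 0.0000]
V = J·q̇ = [0.1684, 0.0614, 0.0834, 0.2878, -0.0101, -0.2300]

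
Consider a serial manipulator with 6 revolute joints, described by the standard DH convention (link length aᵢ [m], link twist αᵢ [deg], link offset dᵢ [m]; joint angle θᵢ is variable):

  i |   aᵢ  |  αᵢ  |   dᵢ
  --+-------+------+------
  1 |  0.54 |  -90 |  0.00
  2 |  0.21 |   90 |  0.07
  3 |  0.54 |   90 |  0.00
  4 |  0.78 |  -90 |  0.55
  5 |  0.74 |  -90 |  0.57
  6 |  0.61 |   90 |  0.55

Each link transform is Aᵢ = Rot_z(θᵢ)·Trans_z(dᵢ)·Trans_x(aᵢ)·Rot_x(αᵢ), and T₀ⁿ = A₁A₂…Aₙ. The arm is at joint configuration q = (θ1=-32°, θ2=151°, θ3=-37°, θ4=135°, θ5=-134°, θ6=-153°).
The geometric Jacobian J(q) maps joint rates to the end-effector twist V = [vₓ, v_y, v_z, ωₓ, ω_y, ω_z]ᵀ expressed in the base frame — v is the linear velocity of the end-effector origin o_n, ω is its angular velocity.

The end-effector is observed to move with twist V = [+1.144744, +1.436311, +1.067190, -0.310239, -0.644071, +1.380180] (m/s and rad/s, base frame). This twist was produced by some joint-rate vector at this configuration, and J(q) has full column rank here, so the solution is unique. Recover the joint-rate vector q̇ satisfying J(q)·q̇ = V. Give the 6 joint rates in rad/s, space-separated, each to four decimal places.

0.4400 -0.7210 -0.8020 0.0050 0.2880 0.4350

o_n = [1.1433, -1.0795, 0.3998]
J₁: ẑ×o_n = [1.0795, 1.1433, -0.0000], ω = ẑ
J2: z=[0.5299, 0.8480, 0.0000] o=[0.4579, -0.2862, 0.0000] → [0.3390, -0.2119, -1.0016, 0.5299, 0.8480, 0.0000]
J3: z=[0.4111, -0.2569, -0.8746] o=[0.3393, -0.1295, -0.1018] → [-0.9598, -0.9094, -0.1840, 0.4111, -0.2569, -0.8746]
J4: z=[0.0232, -0.9562, 0.2918] o=[-0.1528, -0.2052, -0.3109] → [-0.4245, 0.3617, 1.2191, 0.0232, -0.9562, 0.2918]
J5: z=[0.3536, 0.2808, 0.8922] o=[0.5893, -0.7955, -0.4193] → [0.4834, 0.2046, -0.2560, 0.3536, 0.2808, 0.8922]
J6: z=[0.6887, -0.7236, -0.0453] o=[0.3225, -1.1020, 0.4218] → [0.0169, -0.0220, 0.6094, 0.6887, -0.7236, -0.0453]
q̇ = J⁺·V = [0.4400, -0.7210, -0.8020, 0.0050, 0.2880, 0.4350]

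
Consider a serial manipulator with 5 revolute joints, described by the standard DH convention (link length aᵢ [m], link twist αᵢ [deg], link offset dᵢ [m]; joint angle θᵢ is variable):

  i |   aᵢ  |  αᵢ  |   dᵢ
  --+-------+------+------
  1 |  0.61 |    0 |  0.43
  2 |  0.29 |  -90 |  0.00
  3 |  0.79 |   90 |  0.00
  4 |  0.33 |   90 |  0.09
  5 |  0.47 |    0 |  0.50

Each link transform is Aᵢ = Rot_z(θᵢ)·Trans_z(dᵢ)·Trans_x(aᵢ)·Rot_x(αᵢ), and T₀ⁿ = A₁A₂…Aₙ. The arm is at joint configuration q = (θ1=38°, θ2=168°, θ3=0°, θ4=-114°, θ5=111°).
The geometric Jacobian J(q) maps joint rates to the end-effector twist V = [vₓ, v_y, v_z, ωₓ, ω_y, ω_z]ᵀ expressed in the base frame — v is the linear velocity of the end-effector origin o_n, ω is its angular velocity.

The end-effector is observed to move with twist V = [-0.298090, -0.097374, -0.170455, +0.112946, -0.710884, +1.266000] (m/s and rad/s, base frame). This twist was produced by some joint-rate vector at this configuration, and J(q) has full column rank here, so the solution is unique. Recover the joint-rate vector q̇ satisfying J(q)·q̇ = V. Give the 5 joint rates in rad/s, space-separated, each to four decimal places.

0.0690 0.6270 0.7820 0.5700 -0.2300

o_n = [0.0040, 0.0810, 0.9588]
J₁: ẑ×o_n = [-0.0810, 0.0040, 0.0000], ω = ẑ
J2: z=[0.0000, 0.0000, 1.0000] o=[0.4807, 0.3756, 0.4300] → [0.2945, -0.4766, 0.0000, 0.0000, 0.0000, 1.0000]
J3: z=[0.4384, -0.8988, 0.0000] o=[0.2200, 0.2484, 0.4300] → [-0.4753, -0.2318, -0.2675, 0.4384, -0.8988, 0.0000]
J4: z=[-0.0000, 0.0000, 1.0000] o=[-0.4900, -0.0979, 0.4300] → [-0.1789, 0.4941, -0.0000, -0.0000, 0.0000, 1.0000]
J5: z=[0.9994, 0.0349, 0.0000] o=[-0.5015, 0.2319, 0.5200] → [0.0153, -0.4385, -0.1684, 0.9994, 0.0349, 0.0000]
q̇ = J⁺·V = [0.0690, 0.6270, 0.7820, 0.5700, -0.2300]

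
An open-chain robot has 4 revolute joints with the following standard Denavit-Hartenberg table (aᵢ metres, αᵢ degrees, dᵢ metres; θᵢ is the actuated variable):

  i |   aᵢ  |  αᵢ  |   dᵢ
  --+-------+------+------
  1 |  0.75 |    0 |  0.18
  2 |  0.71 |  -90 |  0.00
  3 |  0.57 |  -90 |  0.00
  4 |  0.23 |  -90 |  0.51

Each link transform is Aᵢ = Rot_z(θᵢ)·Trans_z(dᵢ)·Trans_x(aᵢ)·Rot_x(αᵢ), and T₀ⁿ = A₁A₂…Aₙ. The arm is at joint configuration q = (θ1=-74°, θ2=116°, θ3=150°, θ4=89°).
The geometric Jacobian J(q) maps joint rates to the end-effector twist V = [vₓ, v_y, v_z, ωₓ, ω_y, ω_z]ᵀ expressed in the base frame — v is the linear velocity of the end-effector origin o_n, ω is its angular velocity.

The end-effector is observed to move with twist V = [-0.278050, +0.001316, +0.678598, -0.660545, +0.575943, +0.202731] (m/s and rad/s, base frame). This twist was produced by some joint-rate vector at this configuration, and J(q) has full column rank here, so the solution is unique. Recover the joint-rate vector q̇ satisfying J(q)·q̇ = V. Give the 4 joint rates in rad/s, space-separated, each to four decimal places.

-0.5740 0.5940 0.8700 0.2110

o_n = [0.3293, -0.9200, 0.3347]
J₁: ẑ×o_n = [0.9200, 0.3293, -0.0000], ω = ẑ
J2: z=[0.0000, 0.0000, 1.0000] o=[0.2067, -0.7209, 0.1800] → [0.1991, 0.1226, -0.0000, 0.0000, 0.0000, 1.0000]
J3: z=[-0.6691, 0.7431, 0.0000] o=[0.7344, -0.2459, 0.1800] → [0.1149, 0.1035, 0.7521, -0.6691, 0.7431, 0.0000]
J4: z=[-0.3716, -0.3346, 0.8660] o=[0.3675, -0.5762, -0.1050] → [0.1507, 0.1303, 0.1150, -0.3716, -0.3346, 0.8660]
q̇ = J⁺·V = [-0.5740, 0.5940, 0.8700, 0.2110]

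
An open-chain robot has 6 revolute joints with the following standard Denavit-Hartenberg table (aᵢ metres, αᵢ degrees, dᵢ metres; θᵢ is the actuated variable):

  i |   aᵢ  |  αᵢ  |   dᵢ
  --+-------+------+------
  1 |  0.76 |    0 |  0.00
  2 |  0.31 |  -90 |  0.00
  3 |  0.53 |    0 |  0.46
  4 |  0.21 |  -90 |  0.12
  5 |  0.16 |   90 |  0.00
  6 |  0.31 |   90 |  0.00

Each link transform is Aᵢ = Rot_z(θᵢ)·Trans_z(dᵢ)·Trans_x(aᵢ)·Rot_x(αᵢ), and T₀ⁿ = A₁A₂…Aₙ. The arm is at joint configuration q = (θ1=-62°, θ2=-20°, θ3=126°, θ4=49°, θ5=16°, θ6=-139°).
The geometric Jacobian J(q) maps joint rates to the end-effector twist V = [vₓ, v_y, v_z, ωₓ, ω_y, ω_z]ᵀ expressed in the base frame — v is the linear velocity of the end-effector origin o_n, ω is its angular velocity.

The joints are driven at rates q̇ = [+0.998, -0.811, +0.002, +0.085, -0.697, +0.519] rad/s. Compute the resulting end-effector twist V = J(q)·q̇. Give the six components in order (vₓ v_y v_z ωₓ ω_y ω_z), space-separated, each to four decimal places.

o_n = [0.9343, -0.4665, -0.6435]
J₁: ẑ×o_n = [0.4665, 0.9343, -0.0000], ω = ẑ
J2: z=[0.0000, 0.0000, 1.0000] o=[0.3568, -0.6710, 0.0000] → [-0.2045, 0.5775, 0.0000, 0.0000, 0.0000, 1.0000]
J3: z=[0.9903, 0.1392, 0.0000] o=[0.3999, -0.9780, 0.0000] → [-0.0896, 0.6372, 0.4322, 0.9903, 0.1392, 0.0000]
J4: z=[0.9903, 0.1392, 0.0000] o=[0.8121, -0.6055, -0.4288] → [-0.0299, 0.2126, 0.1207, 0.9903, 0.1392, 0.0000]
J5: z=[-0.0121, 0.0863, 0.9962] o=[0.9018, -0.3816, -0.4471] → [0.0676, 0.0300, -0.0018, -0.0121, 0.0863, 0.9962]
J6: z=[0.9137, 0.4057, -0.0240] o=[0.8368, -0.2361, -0.4605] → [-0.0798, 0.1649, -0.2501, 0.9137, 0.4057, -0.0240]
V = J·q̇ = [0.5402, 0.5481, -0.1174, 0.5688, 0.1625, -0.5198]

0.5402 0.5481 -0.1174 0.5688 0.1625 -0.5198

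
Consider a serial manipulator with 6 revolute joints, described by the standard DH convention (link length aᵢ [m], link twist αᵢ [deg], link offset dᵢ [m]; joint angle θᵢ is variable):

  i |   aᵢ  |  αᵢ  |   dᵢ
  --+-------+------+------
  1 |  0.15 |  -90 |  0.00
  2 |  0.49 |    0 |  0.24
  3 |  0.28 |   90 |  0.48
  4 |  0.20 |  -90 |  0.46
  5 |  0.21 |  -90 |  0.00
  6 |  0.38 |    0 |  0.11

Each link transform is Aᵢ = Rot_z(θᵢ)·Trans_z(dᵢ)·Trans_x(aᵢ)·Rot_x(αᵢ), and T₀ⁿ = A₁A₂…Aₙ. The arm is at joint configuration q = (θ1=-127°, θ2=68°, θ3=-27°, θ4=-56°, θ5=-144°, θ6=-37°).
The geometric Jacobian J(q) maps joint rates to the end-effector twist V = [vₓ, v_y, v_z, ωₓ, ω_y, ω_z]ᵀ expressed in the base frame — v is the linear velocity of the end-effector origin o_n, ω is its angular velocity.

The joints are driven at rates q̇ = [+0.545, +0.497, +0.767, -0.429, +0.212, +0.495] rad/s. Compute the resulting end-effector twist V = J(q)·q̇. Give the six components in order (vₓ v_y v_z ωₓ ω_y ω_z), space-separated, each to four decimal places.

o_n = [0.0653, -1.5299, -0.0650]
J₁: ẑ×o_n = [1.5299, 0.0653, -0.0000], ω = ẑ
J2: z=[0.7986, -0.6018, 0.0000] o=[-0.0903, -0.1198, 0.0000] → [0.0391, 0.0519, -1.0325, 0.7986, -0.6018, 0.0000]
J3: z=[0.7986, -0.6018, 0.0000] o=[-0.0091, -0.4108, -0.4543] → [-0.2343, -0.3109, -0.8490, 0.7986, -0.6018, 0.0000]
J4: z=[-0.3948, -0.5240, 0.7547] o=[0.2471, -0.8685, -0.6380] → [0.1989, 0.0890, 0.1659, -0.3948, -0.5240, 0.7547]
J5: z=[0.0700, -0.8362, -0.5439] o=[-0.1177, -1.0771, -0.3642] → [-0.4965, -0.1205, 0.1213, 0.0700, -0.8362, -0.5439]
J6: z=[-0.8579, -0.3287, 0.3949] o=[-0.0108, -1.1693, -0.2087] → [0.0952, 0.1534, 0.3344, -0.8579, -0.3287, 0.3949]
V = J·q̇ = [0.5300, -0.1649, -1.0442, 0.7691, -0.8759, 0.3014]

0.5300 -0.1649 -1.0442 0.7691 -0.8759 0.3014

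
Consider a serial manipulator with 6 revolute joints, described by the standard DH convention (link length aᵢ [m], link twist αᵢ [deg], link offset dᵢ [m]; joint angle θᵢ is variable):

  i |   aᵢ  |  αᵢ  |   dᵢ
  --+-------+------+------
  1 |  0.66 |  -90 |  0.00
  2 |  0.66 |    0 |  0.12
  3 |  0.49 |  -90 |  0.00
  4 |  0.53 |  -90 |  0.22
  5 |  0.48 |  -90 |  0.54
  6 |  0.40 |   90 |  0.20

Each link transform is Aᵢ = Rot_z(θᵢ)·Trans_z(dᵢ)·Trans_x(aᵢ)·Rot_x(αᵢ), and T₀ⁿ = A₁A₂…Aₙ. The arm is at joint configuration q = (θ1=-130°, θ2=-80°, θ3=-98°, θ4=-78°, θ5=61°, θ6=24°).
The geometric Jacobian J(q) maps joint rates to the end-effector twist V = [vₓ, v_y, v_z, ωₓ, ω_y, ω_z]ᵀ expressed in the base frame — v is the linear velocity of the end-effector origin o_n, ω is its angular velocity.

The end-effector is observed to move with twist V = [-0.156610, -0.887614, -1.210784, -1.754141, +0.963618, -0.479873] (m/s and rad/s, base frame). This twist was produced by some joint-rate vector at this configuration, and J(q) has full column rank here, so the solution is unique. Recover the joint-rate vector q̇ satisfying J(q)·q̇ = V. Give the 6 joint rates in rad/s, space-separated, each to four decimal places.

o_n = [0.7750, -0.3051, 0.0695]
J₁: ẑ×o_n = [0.3051, 0.7750, -0.0000], ω = ẑ
J2: z=[0.7660, -0.6428, 0.0000] o=[-0.4242, -0.5056, 0.0000] → [-0.0447, -0.0532, 0.9244, 0.7660, -0.6428, 0.0000]
J3: z=[0.7660, -0.6428, 0.0000] o=[-0.4060, -0.6705, 0.6500] → [0.3731, 0.4447, 1.0390, 0.7660, -0.6428, 0.0000]
J4: z=[-0.0224, -0.0267, 0.9994] o=[-0.0912, -0.2954, 0.6671] → [0.0257, 0.8522, 0.0234, -0.0224, -0.0267, 0.9994]
J5: z=[0.4691, 0.8825, 0.0341] o=[0.3718, -0.5501, 0.8908] → [-0.7331, 0.3990, -0.2409, 0.4691, 0.8825, 0.0341]
J6: z=[-0.7613, 0.4237, -0.4909] o=[0.8400, -0.1716, 0.4913] → [-0.2442, -0.2892, 0.1292, -0.7613, 0.4237, -0.4909]
q̇ = J⁺·V = [0.6340, -0.3610, -0.9930, -0.7200, -0.2920, 0.7830]

0.6340 -0.3610 -0.9930 -0.7200 -0.2920 0.7830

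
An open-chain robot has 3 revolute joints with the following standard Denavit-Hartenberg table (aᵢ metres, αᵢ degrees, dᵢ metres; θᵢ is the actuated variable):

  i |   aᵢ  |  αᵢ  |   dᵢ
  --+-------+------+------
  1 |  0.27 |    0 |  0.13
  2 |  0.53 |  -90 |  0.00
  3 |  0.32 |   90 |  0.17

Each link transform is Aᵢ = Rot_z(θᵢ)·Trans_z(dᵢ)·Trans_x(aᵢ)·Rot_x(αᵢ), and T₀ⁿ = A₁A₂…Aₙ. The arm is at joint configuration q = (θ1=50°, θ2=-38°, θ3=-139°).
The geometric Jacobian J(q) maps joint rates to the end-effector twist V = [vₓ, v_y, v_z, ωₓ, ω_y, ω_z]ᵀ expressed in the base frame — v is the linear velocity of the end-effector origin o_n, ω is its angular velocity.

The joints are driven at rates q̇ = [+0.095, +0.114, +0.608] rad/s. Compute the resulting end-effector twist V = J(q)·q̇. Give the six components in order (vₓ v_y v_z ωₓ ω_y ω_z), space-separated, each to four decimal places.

o_n = [0.4204, 0.4331, 0.3399]
J₁: ẑ×o_n = [-0.4331, 0.4204, 0.0000], ω = ẑ
J2: z=[0.0000, 0.0000, 1.0000] o=[0.1736, 0.2068, 0.1300] → [-0.2263, 0.2468, 0.0000, 0.0000, 0.0000, 1.0000]
J3: z=[-0.2079, 0.9781, 0.0000] o=[0.6920, 0.3170, 0.1300] → [0.2054, 0.0436, 0.2415, -0.2079, 0.9781, 0.0000]
V = J·q̇ = [0.0579, 0.0946, 0.1468, -0.1264, 0.5947, 0.2090]

0.0579 0.0946 0.1468 -0.1264 0.5947 0.2090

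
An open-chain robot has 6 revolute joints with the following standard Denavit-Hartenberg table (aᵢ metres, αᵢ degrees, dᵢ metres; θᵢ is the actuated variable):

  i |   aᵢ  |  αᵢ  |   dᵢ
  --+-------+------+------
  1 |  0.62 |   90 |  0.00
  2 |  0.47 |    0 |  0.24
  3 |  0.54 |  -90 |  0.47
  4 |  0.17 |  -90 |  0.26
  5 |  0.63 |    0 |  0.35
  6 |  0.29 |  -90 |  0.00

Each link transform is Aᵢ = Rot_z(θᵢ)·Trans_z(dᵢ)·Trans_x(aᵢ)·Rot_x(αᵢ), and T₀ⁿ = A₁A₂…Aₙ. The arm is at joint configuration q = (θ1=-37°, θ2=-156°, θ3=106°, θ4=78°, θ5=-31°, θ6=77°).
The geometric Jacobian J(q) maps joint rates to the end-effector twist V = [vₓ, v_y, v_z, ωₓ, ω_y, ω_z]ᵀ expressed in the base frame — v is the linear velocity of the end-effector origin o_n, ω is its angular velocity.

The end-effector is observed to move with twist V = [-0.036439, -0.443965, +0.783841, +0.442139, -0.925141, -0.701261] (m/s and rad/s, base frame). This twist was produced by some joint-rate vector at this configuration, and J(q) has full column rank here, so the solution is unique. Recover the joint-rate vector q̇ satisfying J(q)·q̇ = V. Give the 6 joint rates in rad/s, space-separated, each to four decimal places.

o_n = [0.7340, -0.2347, -0.2461]
J₁: ẑ×o_n = [0.2347, 0.7340, -0.0000], ω = ẑ
J2: z=[-0.6018, -0.7986, 0.0000] o=[0.4952, -0.3731, 0.0000] → [0.1966, -0.1481, 0.1074, -0.6018, -0.7986, 0.0000]
J3: z=[-0.6018, -0.7986, 0.0000] o=[0.0078, -0.3064, -0.1912] → [0.0439, -0.0331, 0.5368, -0.6018, -0.7986, 0.0000]
J4: z=[0.6118, -0.4610, 0.6428] o=[0.0022, -0.8907, -0.6048] → [-0.5870, 0.2510, 0.7387, 0.6118, -0.4610, 0.6428]
J5: z=[-0.3770, 0.5444, 0.7493] o=[0.2795, -0.8914, -0.4648] → [-0.3730, 0.4230, -0.4951, -0.3770, 0.5444, 0.7493]
J6: z=[-0.3770, 0.5444, 0.7493] o=[0.7215, -0.4720, -0.0800] → [-0.2683, -0.0533, -0.0963, -0.3770, 0.5444, 0.7493]
q̇ = J⁺·V = [-0.3730, 0.1720, 0.1230, 0.4860, -0.6470, -0.2080]

-0.3730 0.1720 0.1230 0.4860 -0.6470 -0.2080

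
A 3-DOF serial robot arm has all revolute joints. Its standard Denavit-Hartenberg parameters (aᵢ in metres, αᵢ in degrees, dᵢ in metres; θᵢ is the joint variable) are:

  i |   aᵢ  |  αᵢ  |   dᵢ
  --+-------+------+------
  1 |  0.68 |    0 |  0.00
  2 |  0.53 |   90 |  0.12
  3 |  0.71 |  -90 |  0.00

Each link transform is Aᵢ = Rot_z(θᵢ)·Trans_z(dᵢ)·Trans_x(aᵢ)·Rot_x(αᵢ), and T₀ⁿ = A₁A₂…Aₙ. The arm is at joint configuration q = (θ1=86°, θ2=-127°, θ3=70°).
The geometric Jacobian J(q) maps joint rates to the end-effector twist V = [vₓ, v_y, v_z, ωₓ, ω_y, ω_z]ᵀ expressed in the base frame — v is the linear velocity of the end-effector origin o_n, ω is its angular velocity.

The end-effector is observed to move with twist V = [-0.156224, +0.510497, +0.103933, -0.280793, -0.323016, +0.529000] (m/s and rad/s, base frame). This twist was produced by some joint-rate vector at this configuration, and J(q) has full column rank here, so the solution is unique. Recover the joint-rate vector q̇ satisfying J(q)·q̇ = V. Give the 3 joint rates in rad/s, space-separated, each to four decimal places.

0.3080 0.2210 0.4280

o_n = [0.6307, 0.1713, 0.7872]
J₁: ẑ×o_n = [-0.1713, 0.6307, 0.0000], ω = ẑ
J2: z=[0.0000, 0.0000, 1.0000] o=[0.0474, 0.6783, 0.0000] → [0.5070, 0.5833, -0.0000, 0.0000, 0.0000, 1.0000]
J3: z=[-0.6561, -0.7547, 0.0000] o=[0.4474, 0.3306, 0.1200] → [-0.5035, 0.4377, 0.2428, -0.6561, -0.7547, 0.0000]
q̇ = J⁺·V = [0.3080, 0.2210, 0.4280]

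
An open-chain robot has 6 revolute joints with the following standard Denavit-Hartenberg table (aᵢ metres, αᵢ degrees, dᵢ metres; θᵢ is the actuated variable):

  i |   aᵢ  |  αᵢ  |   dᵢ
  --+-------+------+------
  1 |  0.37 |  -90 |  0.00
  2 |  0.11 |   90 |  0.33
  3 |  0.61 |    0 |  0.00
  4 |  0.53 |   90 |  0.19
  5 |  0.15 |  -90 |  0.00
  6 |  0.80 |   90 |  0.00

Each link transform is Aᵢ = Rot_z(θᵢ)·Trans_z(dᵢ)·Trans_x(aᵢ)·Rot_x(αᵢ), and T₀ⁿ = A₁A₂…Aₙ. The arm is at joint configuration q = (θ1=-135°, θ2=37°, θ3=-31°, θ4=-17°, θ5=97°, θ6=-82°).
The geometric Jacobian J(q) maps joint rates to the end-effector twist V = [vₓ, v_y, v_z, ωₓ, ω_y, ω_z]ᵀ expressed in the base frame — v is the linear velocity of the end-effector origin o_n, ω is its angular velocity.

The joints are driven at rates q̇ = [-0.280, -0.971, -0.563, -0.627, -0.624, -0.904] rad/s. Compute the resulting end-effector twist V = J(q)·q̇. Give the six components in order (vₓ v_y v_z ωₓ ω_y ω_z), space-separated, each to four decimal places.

0.8543 1.5709 0.6994 -1.0043 0.7214 -1.7828

o_n = [-1.2914, -0.0406, 0.1317]
J₁: ẑ×o_n = [0.0406, -1.2914, 0.0000], ω = ẑ
J2: z=[0.7071, -0.7071, 0.0000] o=[-0.2616, -0.2616, 0.0000] → [-0.0931, -0.0931, -0.5719, 0.7071, -0.7071, 0.0000]
J3: z=[-0.4255, -0.4255, 0.7986] o=[-0.0904, -0.5571, -0.0662] → [-0.4967, -0.8750, -0.7309, -0.4255, -0.4255, 0.7986]
J4: z=[-0.4255, -0.4255, 0.7986] o=[-0.6078, -0.6302, -0.3809] → [-0.6890, -0.3278, -0.5418, -0.4255, -0.4255, 0.7986]
J5: z=[-0.0535, 0.8928, 0.4472] o=[-1.1675, -0.6328, -0.4426] → [0.2479, -0.0247, 0.0790, -0.0535, 0.8928, 0.4472]
J6: z=[0.9485, -0.0946, 0.3024] o=[-1.2143, -0.6989, -0.3163] → [-0.2414, -0.4483, 0.6171, 0.9485, -0.0946, 0.3024]
V = J·q̇ = [0.8543, 1.5709, 0.6994, -1.0043, 0.7214, -1.7828]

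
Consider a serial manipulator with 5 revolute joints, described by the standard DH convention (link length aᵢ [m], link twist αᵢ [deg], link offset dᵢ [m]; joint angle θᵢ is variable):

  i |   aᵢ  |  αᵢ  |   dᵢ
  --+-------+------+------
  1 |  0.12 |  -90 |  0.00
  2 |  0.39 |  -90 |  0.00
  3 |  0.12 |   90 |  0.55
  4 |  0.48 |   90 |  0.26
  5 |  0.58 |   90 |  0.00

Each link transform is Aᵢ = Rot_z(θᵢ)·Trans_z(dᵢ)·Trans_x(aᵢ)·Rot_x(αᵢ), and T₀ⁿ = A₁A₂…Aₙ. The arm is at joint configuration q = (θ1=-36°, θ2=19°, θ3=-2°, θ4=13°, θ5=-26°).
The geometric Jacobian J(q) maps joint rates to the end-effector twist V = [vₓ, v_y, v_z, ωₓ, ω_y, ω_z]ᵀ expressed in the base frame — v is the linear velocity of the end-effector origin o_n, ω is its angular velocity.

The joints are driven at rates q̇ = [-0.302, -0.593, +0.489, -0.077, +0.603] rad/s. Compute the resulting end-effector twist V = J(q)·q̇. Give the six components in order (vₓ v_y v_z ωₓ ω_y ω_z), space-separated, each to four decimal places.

0.3882 -1.0229 0.6636 -0.2593 -0.6339 -0.2538

o_n = [1.0545, -0.7118, -1.2164]
J₁: ẑ×o_n = [0.7118, 1.0545, -0.0000], ω = ẑ
J2: z=[0.5878, 0.8090, 0.0000] o=[0.0971, -0.0705, 0.0000] → [-0.9841, 0.7150, -1.1515, 0.5878, 0.8090, 0.0000]
J3: z=[-0.2634, 0.1914, -0.9455] o=[0.3954, -0.2873, -0.1270] → [-0.6098, -0.9101, -0.0143, -0.2634, 0.1914, -0.9455]
J4: z=[0.5607, 0.8279, 0.0114] o=[0.3447, -0.2453, -0.6861] → [-0.4338, 0.3054, -0.8492, 0.5607, 0.8279, 0.0114]
J5: z=[0.4332, -0.3051, 0.8481] o=[0.8292, -0.2559, -0.9374] → [0.4717, 0.3119, -0.1288, 0.4332, -0.3051, 0.8481]
V = J·q̇ = [0.3882, -1.0229, 0.6636, -0.2593, -0.6339, -0.2538]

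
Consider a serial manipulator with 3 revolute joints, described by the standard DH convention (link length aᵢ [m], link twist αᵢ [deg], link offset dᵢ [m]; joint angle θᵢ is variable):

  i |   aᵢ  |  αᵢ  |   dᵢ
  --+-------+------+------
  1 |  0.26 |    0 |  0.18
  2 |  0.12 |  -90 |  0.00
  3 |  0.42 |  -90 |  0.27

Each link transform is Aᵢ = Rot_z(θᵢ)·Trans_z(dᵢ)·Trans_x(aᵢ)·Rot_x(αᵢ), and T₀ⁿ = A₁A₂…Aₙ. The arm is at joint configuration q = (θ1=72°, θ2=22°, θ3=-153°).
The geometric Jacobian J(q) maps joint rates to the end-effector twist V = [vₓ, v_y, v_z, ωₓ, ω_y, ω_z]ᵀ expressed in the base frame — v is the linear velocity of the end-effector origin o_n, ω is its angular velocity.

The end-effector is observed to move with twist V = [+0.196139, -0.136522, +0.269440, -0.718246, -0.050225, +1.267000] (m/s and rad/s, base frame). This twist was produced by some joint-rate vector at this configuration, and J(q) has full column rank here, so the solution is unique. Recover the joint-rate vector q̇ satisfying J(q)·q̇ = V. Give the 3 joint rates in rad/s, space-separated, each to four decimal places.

0.5640 0.7030 0.7200

o_n = [-0.1713, -0.0252, 0.3707]
J₁: ẑ×o_n = [0.0252, -0.1713, 0.0000], ω = ẑ
J2: z=[0.0000, 0.0000, 1.0000] o=[0.0803, 0.2473, 0.1800] → [0.2724, -0.2516, 0.0000, 0.0000, 0.0000, 1.0000]
J3: z=[-0.9976, -0.0698, 0.0000] o=[0.0720, 0.3670, 0.1800] → [-0.0133, 0.1902, 0.3742, -0.9976, -0.0698, 0.0000]
q̇ = J⁺·V = [0.5640, 0.7030, 0.7200]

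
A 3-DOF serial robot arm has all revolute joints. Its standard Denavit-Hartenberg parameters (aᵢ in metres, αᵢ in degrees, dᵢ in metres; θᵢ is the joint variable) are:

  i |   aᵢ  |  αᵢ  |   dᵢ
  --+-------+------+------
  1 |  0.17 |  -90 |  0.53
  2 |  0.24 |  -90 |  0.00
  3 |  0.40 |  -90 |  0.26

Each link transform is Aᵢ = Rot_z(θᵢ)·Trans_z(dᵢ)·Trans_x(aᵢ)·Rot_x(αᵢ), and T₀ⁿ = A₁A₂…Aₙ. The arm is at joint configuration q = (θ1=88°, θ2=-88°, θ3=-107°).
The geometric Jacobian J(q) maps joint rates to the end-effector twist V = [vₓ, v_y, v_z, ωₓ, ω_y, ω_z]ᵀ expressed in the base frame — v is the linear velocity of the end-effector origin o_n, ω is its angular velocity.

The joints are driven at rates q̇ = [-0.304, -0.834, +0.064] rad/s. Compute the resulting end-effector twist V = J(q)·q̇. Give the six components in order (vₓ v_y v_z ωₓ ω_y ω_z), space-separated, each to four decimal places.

0.1252 0.0178 0.2448 0.8357 0.0348 -0.3062

o_n = [-0.3671, 0.4472, 0.6439]
J₁: ẑ×o_n = [-0.4472, -0.3671, 0.0000], ω = ẑ
J2: z=[-0.9994, 0.0349, 0.0000] o=[0.0059, 0.1699, 0.5300] → [0.0040, 0.1138, -0.2641, -0.9994, 0.0349, 0.0000]
J3: z=[0.0349, 0.9988, -0.0349] o=[0.0062, 0.1783, 0.7699] → [-0.1164, 0.0174, 0.3823, 0.0349, 0.9988, -0.0349]
V = J·q̇ = [0.1252, 0.0178, 0.2448, 0.8357, 0.0348, -0.3062]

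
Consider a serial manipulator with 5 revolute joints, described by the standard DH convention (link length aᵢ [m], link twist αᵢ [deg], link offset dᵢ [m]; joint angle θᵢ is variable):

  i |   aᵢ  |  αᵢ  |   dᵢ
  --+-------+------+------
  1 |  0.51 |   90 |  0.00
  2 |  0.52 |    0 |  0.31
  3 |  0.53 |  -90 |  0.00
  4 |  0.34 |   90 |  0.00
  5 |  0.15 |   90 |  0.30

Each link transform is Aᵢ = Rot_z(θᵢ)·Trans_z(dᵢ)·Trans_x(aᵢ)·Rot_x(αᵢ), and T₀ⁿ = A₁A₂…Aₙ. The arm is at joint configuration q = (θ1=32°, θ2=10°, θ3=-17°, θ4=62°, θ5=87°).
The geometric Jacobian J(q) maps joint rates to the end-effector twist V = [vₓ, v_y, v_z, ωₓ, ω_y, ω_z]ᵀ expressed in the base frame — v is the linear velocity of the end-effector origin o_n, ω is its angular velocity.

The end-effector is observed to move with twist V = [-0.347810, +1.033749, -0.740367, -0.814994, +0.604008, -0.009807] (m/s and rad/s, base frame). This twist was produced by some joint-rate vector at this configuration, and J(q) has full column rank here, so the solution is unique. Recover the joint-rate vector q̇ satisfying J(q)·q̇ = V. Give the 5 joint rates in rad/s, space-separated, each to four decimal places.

o_n = [1.7650, 0.9334, 0.1222]
J₁: ẑ×o_n = [-0.9334, 1.7650, 0.0000], ω = ẑ
J2: z=[0.5299, -0.8480, 0.0000] o=[0.4325, 0.2703, 0.0000] → [-0.1036, -0.0648, 1.4814, 0.5299, -0.8480, 0.0000]
J3: z=[0.5299, -0.8480, 0.0000] o=[1.0311, 0.2787, 0.0903] → [-0.0271, -0.0169, 0.9693, 0.5299, -0.8480, 0.0000]
J4: z=[0.1034, 0.0646, 0.9925] o=[1.4772, 0.5575, 0.0257] → [-0.3669, 0.2757, 0.0203, 0.1034, 0.0646, 0.9925]
J5: z=[0.9920, 0.0663, -0.1076] o=[1.4525, 0.8960, 0.0063] → [0.0117, -0.1486, 0.0164, 0.9920, 0.0663, -0.1076]
q̇ = J⁺·V = [0.6650, 0.0920, -0.8840, -0.7150, -0.3240]

0.6650 0.0920 -0.8840 -0.7150 -0.3240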